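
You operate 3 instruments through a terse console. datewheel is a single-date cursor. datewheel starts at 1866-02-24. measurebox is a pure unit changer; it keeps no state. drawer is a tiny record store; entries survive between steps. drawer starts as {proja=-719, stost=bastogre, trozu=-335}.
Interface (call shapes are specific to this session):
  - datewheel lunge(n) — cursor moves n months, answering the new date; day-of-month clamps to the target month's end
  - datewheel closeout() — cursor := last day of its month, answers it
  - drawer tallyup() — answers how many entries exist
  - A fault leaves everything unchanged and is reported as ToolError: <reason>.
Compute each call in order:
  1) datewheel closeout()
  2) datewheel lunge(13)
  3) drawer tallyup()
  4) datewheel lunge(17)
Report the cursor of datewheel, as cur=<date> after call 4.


Answer: cur=1868-08-28

Derivation:
Act: datewheel closeout[]
Obs: 1866-02-28
Act: datewheel lunge[n: 13]
Obs: 1867-03-28
Act: drawer tallyup[]
Obs: 3
Act: datewheel lunge[n: 17]
Obs: 1868-08-28


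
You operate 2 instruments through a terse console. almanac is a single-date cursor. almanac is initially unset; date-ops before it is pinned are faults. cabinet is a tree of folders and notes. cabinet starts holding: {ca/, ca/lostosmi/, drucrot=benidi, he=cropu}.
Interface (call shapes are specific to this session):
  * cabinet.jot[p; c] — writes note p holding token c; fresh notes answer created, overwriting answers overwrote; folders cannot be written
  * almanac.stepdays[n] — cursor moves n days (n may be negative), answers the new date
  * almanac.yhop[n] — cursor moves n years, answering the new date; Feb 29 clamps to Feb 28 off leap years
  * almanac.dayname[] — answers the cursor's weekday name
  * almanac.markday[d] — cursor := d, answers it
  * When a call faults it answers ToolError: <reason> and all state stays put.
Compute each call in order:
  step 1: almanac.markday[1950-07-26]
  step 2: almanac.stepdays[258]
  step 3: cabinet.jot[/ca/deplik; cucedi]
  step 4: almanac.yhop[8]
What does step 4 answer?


-- almanac.markday(d: 1950-07-26) => 1950-07-26
-- almanac.stepdays(n: 258) => 1951-04-10
-- cabinet.jot(p: /ca/deplik, c: cucedi) => created
-- almanac.yhop(n: 8) => 1959-04-10

Answer: 1959-04-10


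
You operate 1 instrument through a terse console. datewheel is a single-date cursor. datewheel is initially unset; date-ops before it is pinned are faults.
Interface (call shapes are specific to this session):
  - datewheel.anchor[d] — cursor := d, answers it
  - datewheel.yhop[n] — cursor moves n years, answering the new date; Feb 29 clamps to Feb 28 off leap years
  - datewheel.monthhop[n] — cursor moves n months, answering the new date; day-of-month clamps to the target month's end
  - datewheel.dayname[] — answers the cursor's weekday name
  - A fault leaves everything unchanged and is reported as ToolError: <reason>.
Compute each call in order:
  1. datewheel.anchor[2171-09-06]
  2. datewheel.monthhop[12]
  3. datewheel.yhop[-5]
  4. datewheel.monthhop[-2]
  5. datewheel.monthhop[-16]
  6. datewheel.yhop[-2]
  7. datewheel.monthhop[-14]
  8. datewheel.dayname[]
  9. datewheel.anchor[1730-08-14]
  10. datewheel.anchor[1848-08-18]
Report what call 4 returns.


// datewheel.anchor(d→2171-09-06) : 2171-09-06
// datewheel.monthhop(n→12) : 2172-09-06
// datewheel.yhop(n→-5) : 2167-09-06
// datewheel.monthhop(n→-2) : 2167-07-06
// datewheel.monthhop(n→-16) : 2166-03-06
// datewheel.yhop(n→-2) : 2164-03-06
// datewheel.monthhop(n→-14) : 2163-01-06
// datewheel.dayname() : Thursday
// datewheel.anchor(d→1730-08-14) : 1730-08-14
// datewheel.anchor(d→1848-08-18) : 1848-08-18

Answer: 2167-07-06


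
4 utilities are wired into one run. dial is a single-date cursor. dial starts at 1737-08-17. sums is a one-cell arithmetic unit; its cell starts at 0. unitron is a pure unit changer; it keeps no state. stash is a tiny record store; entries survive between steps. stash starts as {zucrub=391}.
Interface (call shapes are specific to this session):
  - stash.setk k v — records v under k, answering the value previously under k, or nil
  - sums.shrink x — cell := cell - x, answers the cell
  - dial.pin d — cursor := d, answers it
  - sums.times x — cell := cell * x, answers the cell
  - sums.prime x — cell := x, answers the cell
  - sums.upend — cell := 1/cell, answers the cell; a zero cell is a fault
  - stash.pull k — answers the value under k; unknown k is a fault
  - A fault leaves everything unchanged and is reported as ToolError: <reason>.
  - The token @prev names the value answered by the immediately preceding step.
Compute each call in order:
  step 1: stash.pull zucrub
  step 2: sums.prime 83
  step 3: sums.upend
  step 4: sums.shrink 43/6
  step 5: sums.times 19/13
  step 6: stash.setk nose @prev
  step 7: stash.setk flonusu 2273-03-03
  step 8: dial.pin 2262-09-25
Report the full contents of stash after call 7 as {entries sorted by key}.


Answer: {flonusu=2273-03-03, nose=-67697/6474, zucrub=391}

Derivation:
CALL stash.pull[k=zucrub]
RET  391
CALL sums.prime[x=83]
RET  83
CALL sums.upend[]
RET  1/83
CALL sums.shrink[x=43/6]
RET  -3563/498
CALL sums.times[x=19/13]
RET  -67697/6474
CALL stash.setk[k=nose; v=@prev]
RET  nil
CALL stash.setk[k=flonusu; v=2273-03-03]
RET  nil
CALL dial.pin[d=2262-09-25]
RET  2262-09-25


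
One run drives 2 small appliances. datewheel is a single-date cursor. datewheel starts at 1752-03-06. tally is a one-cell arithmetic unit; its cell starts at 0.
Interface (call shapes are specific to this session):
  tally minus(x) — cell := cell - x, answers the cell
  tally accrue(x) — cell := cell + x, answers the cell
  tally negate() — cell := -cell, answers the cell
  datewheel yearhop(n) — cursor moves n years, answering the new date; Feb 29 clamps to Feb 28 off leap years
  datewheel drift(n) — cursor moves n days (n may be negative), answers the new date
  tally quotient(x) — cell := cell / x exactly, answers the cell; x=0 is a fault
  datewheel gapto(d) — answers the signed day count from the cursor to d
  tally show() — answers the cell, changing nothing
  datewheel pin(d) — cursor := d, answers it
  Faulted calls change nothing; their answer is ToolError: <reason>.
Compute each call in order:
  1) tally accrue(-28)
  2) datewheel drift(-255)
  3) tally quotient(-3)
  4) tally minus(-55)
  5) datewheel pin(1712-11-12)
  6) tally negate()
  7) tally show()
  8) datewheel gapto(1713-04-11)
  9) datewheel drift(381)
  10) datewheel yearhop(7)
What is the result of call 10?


Answer: 1720-11-28

Derivation:
$ tally accrue -28
= -28
$ datewheel drift -255
= 1751-06-25
$ tally quotient -3
= 28/3
$ tally minus -55
= 193/3
$ datewheel pin 1712-11-12
= 1712-11-12
$ tally negate
= -193/3
$ tally show
= -193/3
$ datewheel gapto 1713-04-11
= 150
$ datewheel drift 381
= 1713-11-28
$ datewheel yearhop 7
= 1720-11-28


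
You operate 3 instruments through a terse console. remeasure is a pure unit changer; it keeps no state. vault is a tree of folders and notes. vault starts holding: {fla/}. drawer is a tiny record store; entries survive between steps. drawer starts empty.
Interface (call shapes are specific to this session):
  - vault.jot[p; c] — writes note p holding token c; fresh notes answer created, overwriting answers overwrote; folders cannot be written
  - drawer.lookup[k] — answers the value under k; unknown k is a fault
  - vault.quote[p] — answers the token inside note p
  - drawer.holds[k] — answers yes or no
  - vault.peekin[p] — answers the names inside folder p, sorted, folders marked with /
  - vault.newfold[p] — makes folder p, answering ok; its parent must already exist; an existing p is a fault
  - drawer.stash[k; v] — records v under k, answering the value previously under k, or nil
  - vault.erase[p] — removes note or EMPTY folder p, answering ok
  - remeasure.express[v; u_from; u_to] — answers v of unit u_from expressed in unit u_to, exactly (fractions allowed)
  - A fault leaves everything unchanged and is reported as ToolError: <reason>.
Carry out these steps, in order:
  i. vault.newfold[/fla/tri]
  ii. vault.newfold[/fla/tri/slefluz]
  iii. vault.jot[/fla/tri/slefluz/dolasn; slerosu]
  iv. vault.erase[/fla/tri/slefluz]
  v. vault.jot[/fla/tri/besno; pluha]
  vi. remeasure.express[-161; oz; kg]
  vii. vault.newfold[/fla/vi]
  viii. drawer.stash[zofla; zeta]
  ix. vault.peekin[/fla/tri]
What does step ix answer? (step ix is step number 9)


Next I call newfold using p→/fla/tri, and get ok.
Calling newfold using p→/fla/tri/slefluz, and get ok.
Now I run jot using p→/fla/tri/slefluz/dolasn, c→slerosu, yielding created.
Calling erase using p→/fla/tri/slefluz, giving ToolError: not empty.
I run jot using p→/fla/tri/besno, c→pluha, yielding created.
Invoking express using v→-161, u_from→oz, u_to→kg, and observe -7302837157/1600000000.
I call newfold using p→/fla/vi, → ok.
Invoking stash using k→zofla, v→zeta, yielding nil.
Next I call peekin using p→/fla/tri, — result: [besno, slefluz/].

Answer: [besno, slefluz/]


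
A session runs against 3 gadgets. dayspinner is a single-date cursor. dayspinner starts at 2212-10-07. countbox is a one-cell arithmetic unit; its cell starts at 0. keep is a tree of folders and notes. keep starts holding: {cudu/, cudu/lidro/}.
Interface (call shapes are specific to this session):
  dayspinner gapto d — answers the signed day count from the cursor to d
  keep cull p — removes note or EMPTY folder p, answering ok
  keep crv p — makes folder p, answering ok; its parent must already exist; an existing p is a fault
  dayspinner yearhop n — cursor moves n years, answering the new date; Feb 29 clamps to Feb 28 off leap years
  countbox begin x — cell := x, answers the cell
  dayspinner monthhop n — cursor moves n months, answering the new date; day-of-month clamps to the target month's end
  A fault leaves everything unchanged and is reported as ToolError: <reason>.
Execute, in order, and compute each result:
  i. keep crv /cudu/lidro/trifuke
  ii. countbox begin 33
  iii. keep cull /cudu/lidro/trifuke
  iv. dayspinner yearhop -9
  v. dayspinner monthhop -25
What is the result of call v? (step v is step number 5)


Answer: 2201-09-07

Derivation:
I invoke keep crv using /cudu/lidro/trifuke, and see ok.
Then countbox begin using 33, yielding 33.
Using keep cull using /cudu/lidro/trifuke, which returns ok.
I invoke dayspinner yearhop using -9, which returns 2203-10-07.
Next I call dayspinner monthhop using -25, and get 2201-09-07.


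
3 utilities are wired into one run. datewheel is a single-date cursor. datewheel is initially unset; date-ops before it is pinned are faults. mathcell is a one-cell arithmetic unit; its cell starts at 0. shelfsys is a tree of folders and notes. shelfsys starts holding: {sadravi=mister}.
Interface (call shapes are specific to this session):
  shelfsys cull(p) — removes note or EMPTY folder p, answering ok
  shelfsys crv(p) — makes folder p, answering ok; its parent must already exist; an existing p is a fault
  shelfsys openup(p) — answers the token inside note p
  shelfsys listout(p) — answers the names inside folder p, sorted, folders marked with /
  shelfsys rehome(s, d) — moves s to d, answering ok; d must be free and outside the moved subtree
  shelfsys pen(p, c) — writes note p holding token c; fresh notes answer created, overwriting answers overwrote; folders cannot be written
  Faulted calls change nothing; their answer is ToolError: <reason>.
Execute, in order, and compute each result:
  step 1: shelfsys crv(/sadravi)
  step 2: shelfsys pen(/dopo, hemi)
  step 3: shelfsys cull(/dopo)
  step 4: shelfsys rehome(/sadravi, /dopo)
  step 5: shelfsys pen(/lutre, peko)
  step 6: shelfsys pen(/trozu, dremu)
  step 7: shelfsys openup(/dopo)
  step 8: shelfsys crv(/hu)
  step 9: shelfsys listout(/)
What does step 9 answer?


Act: shelfsys crv[p='/sadravi']
Obs: ToolError: exists
Act: shelfsys pen[p='/dopo'; c='hemi']
Obs: created
Act: shelfsys cull[p='/dopo']
Obs: ok
Act: shelfsys rehome[s='/sadravi'; d='/dopo']
Obs: ok
Act: shelfsys pen[p='/lutre'; c='peko']
Obs: created
Act: shelfsys pen[p='/trozu'; c='dremu']
Obs: created
Act: shelfsys openup[p='/dopo']
Obs: mister
Act: shelfsys crv[p='/hu']
Obs: ok
Act: shelfsys listout[p='/']
Obs: [dopo, hu/, lutre, trozu]

Answer: [dopo, hu/, lutre, trozu]


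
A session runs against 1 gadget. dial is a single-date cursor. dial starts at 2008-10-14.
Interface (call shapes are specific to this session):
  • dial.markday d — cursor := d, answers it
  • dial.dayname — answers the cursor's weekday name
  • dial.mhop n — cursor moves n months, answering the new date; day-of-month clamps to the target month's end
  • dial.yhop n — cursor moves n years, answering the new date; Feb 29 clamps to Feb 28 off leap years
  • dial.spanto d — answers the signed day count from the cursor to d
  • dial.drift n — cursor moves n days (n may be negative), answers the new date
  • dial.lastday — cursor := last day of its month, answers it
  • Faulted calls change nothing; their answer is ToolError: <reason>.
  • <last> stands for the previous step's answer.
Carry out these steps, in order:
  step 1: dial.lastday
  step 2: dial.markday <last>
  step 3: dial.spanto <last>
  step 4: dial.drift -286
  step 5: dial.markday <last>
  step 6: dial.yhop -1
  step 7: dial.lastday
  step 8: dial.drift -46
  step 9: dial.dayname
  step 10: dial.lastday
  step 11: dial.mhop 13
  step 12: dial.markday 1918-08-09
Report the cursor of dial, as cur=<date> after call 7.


! 1. lastday() => 2008-10-31
! 2. markday(d→<last>) => 2008-10-31
! 3. spanto(d→<last>) => 0
! 4. drift(n→-286) => 2008-01-19
! 5. markday(d→<last>) => 2008-01-19
! 6. yhop(n→-1) => 2007-01-19
! 7. lastday() => 2007-01-31
! 8. drift(n→-46) => 2006-12-16
! 9. dayname() => Saturday
! 10. lastday() => 2006-12-31
! 11. mhop(n→13) => 2008-01-31
! 12. markday(d→1918-08-09) => 1918-08-09

Answer: cur=2007-01-31


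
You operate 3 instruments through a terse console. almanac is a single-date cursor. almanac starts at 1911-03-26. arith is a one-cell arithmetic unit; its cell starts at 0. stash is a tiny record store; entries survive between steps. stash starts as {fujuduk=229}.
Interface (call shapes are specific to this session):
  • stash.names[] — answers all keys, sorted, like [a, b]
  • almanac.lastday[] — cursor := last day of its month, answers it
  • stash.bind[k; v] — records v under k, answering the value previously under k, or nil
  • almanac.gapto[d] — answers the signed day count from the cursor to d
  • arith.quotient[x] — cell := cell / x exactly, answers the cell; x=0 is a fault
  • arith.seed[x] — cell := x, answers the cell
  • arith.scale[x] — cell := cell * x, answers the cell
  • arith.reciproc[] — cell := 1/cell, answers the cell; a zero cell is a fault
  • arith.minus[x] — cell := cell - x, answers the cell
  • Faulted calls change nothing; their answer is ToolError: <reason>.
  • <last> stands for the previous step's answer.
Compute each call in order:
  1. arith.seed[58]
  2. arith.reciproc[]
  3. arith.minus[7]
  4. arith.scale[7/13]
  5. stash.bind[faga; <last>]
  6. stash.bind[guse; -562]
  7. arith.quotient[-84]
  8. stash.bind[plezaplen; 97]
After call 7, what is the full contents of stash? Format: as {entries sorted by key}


Answer: {faga=-2835/754, fujuduk=229, guse=-562}

Derivation:
% arith.seed x: 58
= 58
% arith.reciproc
= 1/58
% arith.minus x: 7
= -405/58
% arith.scale x: 7/13
= -2835/754
% stash.bind k: faga v: <last>
= nil
% stash.bind k: guse v: -562
= nil
% arith.quotient x: -84
= 135/3016
% stash.bind k: plezaplen v: 97
= nil


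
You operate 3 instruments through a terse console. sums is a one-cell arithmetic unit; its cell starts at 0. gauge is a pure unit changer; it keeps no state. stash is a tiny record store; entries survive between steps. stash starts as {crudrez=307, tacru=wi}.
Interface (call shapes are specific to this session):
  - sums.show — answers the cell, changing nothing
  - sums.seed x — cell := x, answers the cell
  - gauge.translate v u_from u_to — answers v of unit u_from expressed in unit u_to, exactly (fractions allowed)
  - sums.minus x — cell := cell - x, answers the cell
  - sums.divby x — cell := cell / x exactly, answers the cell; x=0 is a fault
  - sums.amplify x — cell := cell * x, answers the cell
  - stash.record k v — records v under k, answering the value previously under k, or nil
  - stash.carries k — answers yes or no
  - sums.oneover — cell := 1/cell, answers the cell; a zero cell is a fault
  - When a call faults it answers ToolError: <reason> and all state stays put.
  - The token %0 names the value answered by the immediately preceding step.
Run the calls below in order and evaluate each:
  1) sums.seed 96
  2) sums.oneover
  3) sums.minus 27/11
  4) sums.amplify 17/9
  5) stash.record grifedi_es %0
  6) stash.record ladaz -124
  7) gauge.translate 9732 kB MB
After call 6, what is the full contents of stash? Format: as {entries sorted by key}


Answer: {crudrez=307, grifedi_es=-43877/9504, ladaz=-124, tacru=wi}

Derivation:
% seed 96
:: 96
% oneover
:: 1/96
% minus 27/11
:: -2581/1056
% amplify 17/9
:: -43877/9504
% record grifedi_es %0
:: nil
% record ladaz -124
:: nil
% translate 9732 kB MB
:: 2433/250


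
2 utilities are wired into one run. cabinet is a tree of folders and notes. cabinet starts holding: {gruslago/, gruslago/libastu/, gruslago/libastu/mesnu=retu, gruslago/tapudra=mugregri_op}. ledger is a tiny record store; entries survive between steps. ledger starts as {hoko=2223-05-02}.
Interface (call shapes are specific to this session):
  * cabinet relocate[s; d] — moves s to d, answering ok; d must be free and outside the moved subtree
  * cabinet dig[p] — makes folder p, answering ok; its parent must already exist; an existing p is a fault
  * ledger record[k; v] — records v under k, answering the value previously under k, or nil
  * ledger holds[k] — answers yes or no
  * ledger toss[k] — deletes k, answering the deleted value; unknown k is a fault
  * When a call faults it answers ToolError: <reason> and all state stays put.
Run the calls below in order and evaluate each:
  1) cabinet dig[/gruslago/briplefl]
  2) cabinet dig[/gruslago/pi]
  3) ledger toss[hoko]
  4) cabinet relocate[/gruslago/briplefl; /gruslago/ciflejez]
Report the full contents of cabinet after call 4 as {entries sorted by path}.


>> cabinet dig(p=/gruslago/briplefl)
<< ok
>> cabinet dig(p=/gruslago/pi)
<< ok
>> ledger toss(k=hoko)
<< 2223-05-02
>> cabinet relocate(s=/gruslago/briplefl, d=/gruslago/ciflejez)
<< ok

Answer: {gruslago/, gruslago/ciflejez/, gruslago/libastu/, gruslago/libastu/mesnu=retu, gruslago/pi/, gruslago/tapudra=mugregri_op}


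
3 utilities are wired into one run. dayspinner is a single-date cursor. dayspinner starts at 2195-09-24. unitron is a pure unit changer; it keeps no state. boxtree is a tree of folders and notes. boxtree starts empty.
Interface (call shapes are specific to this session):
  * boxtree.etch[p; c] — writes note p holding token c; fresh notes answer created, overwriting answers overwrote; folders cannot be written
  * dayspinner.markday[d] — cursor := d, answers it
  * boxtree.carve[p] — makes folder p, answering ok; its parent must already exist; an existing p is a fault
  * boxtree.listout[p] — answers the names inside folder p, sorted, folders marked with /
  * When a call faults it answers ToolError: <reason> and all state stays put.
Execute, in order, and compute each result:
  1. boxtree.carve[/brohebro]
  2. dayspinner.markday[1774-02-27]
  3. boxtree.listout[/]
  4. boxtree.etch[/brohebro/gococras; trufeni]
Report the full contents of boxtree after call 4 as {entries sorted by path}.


~$ boxtree.carve p='/brohebro'
= ok
~$ dayspinner.markday d='1774-02-27'
= 1774-02-27
~$ boxtree.listout p='/'
= [brohebro/]
~$ boxtree.etch p='/brohebro/gococras' c='trufeni'
= created

Answer: {brohebro/, brohebro/gococras=trufeni}


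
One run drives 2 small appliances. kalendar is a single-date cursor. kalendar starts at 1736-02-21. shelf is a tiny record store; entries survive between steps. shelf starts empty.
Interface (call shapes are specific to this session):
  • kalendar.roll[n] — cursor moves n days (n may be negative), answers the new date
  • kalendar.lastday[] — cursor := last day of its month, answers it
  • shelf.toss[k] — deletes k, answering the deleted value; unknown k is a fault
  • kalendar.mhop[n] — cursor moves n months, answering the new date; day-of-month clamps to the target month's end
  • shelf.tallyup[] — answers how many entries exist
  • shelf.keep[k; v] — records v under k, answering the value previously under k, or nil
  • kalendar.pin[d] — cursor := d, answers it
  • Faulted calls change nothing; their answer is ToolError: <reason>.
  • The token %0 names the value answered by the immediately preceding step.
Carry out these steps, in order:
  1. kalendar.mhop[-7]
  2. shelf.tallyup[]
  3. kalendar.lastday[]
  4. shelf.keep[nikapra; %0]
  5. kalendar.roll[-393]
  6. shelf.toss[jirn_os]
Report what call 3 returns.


>> mhop(n='-7')
<< 1735-07-21
>> tallyup()
<< 0
>> lastday()
<< 1735-07-31
>> keep(k='nikapra', v='%0')
<< nil
>> roll(n='-393')
<< 1734-07-03
>> toss(k='jirn_os')
<< ToolError: no such key jirn_os

Answer: 1735-07-31


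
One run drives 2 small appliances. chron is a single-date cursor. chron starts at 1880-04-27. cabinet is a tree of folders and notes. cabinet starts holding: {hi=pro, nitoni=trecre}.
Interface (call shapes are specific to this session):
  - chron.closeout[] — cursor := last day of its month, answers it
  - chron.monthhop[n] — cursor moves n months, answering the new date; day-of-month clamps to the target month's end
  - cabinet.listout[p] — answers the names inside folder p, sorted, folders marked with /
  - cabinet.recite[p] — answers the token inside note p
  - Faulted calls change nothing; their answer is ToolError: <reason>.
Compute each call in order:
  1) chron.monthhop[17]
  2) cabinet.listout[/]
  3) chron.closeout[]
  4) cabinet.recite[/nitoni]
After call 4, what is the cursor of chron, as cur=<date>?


Answer: cur=1881-09-30

Derivation:
·→ monthhop(n=17)
·← 1881-09-27
·→ listout(p=/)
·← [hi, nitoni]
·→ closeout()
·← 1881-09-30
·→ recite(p=/nitoni)
·← trecre


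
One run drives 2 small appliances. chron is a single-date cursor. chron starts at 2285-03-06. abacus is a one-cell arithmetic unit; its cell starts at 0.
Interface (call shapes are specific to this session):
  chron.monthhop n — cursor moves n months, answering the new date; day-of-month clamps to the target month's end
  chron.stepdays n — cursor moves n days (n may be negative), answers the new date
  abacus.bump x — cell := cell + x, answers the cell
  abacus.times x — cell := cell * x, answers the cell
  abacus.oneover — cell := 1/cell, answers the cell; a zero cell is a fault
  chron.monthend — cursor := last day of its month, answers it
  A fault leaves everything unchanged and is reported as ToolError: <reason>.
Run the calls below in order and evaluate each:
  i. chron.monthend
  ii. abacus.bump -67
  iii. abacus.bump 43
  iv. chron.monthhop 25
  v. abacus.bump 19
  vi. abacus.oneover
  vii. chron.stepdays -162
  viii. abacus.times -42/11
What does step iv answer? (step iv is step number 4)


-- chron.monthend() => 2285-03-31
-- abacus.bump(x: -67) => -67
-- abacus.bump(x: 43) => -24
-- chron.monthhop(n: 25) => 2287-04-30
-- abacus.bump(x: 19) => -5
-- abacus.oneover() => -1/5
-- chron.stepdays(n: -162) => 2286-11-19
-- abacus.times(x: -42/11) => 42/55

Answer: 2287-04-30


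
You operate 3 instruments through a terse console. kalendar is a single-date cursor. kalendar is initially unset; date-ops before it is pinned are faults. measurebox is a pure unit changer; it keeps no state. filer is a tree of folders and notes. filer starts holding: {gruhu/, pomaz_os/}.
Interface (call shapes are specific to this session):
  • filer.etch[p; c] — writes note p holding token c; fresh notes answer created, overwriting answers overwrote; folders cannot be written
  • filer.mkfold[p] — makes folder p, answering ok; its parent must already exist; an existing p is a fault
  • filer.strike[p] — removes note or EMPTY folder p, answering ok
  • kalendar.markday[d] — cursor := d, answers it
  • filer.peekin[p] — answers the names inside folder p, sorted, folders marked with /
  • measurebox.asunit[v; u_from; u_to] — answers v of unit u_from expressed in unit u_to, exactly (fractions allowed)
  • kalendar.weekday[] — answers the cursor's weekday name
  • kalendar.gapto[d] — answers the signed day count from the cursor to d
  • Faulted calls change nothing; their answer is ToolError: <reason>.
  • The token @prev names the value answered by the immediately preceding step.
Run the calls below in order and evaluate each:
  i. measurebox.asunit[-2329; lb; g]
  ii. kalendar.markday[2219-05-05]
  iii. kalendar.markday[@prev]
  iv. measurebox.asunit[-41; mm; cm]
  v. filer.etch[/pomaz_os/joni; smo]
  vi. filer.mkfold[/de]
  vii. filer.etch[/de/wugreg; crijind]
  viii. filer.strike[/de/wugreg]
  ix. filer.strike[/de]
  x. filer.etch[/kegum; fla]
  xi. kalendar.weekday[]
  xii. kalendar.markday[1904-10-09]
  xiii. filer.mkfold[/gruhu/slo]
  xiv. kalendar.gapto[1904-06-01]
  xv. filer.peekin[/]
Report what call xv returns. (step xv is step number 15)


I use measurebox.asunit passing v='-2329', u_from='lb', u_to='g', — result: -105641662973/100000.
Now I run kalendar.markday passing d='2219-05-05', yielding 2219-05-05.
I call kalendar.markday passing d='@prev', giving 2219-05-05.
Using measurebox.asunit passing v='-41', u_from='mm', u_to='cm', and get -41/10.
I run filer.etch passing p='/pomaz_os/joni', c='smo', and get created.
Next I call filer.mkfold passing p='/de', yielding ok.
I call filer.etch passing p='/de/wugreg', c='crijind', and get created.
I run filer.strike passing p='/de/wugreg', and observe ok.
Now I run filer.strike passing p='/de', → ok.
Now I run filer.etch passing p='/kegum', c='fla', and observe created.
Calling kalendar.weekday(), and observe Wednesday.
I try kalendar.markday passing d='1904-10-09', → 1904-10-09.
I try filer.mkfold passing p='/gruhu/slo', → ok.
I invoke kalendar.gapto passing d='1904-06-01', and get -130.
Next I call filer.peekin passing p='/', yielding [gruhu/, kegum, pomaz_os/].

Answer: [gruhu/, kegum, pomaz_os/]


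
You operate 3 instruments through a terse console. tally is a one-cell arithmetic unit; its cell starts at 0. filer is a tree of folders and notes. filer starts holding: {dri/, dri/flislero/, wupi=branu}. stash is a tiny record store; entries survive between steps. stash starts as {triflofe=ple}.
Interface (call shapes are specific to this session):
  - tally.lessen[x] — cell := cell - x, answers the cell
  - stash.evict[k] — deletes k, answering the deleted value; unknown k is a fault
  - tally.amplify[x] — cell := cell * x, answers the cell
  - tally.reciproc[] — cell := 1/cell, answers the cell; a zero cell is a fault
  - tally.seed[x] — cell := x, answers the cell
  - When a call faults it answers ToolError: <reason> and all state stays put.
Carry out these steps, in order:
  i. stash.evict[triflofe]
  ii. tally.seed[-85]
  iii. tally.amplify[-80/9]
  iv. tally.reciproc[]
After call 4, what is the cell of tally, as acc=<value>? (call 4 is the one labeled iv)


Answer: acc=9/6800

Derivation:
~$ stash.evict triflofe
  ple
~$ tally.seed -85
  -85
~$ tally.amplify -80/9
  6800/9
~$ tally.reciproc
  9/6800


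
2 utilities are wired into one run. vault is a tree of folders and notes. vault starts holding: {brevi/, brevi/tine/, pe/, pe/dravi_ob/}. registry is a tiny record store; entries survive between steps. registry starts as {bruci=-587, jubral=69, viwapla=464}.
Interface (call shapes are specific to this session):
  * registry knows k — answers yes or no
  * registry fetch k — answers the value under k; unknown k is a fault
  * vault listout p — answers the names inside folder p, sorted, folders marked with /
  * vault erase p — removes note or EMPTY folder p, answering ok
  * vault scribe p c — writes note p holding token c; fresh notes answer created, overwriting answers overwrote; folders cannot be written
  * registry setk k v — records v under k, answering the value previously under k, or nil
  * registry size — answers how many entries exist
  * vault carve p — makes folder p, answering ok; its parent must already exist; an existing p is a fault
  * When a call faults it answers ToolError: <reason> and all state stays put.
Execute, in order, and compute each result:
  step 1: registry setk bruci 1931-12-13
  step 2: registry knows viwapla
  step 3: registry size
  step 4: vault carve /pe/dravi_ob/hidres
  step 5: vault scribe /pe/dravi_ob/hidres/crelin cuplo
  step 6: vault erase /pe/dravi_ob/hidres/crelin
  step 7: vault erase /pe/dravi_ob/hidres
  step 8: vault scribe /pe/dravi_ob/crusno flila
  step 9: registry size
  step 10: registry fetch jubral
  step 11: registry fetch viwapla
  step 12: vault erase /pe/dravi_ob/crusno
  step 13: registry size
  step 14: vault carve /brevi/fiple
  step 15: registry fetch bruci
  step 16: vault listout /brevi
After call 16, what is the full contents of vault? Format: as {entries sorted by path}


Answer: {brevi/, brevi/fiple/, brevi/tine/, pe/, pe/dravi_ob/}

Derivation:
# registry setk(k='bruci', v='1931-12-13') -> -587
# registry knows(k='viwapla') -> yes
# registry size() -> 3
# vault carve(p='/pe/dravi_ob/hidres') -> ok
# vault scribe(p='/pe/dravi_ob/hidres/crelin', c='cuplo') -> created
# vault erase(p='/pe/dravi_ob/hidres/crelin') -> ok
# vault erase(p='/pe/dravi_ob/hidres') -> ok
# vault scribe(p='/pe/dravi_ob/crusno', c='flila') -> created
# registry size() -> 3
# registry fetch(k='jubral') -> 69
# registry fetch(k='viwapla') -> 464
# vault erase(p='/pe/dravi_ob/crusno') -> ok
# registry size() -> 3
# vault carve(p='/brevi/fiple') -> ok
# registry fetch(k='bruci') -> 1931-12-13
# vault listout(p='/brevi') -> [fiple/, tine/]


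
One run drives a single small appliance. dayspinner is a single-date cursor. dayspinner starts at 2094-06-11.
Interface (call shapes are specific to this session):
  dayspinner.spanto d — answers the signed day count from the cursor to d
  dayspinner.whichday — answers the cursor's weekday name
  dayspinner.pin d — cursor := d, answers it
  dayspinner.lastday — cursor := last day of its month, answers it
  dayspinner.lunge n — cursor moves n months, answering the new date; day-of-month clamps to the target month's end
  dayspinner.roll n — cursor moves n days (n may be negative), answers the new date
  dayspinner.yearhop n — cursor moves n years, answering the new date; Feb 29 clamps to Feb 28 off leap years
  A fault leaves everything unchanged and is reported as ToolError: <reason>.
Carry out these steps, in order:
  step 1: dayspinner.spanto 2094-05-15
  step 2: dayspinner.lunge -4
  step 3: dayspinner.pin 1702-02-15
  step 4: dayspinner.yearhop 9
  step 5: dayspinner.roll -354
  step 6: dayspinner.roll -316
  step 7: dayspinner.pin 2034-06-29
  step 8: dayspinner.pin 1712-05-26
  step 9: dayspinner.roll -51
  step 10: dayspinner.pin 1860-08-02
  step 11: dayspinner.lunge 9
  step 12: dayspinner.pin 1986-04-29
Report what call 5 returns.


! 1. spanto(d=2094-05-15) ~> -27
! 2. lunge(n=-4) ~> 2094-02-11
! 3. pin(d=1702-02-15) ~> 1702-02-15
! 4. yearhop(n=9) ~> 1711-02-15
! 5. roll(n=-354) ~> 1710-02-26
! 6. roll(n=-316) ~> 1709-04-16
! 7. pin(d=2034-06-29) ~> 2034-06-29
! 8. pin(d=1712-05-26) ~> 1712-05-26
! 9. roll(n=-51) ~> 1712-04-05
! 10. pin(d=1860-08-02) ~> 1860-08-02
! 11. lunge(n=9) ~> 1861-05-02
! 12. pin(d=1986-04-29) ~> 1986-04-29

Answer: 1710-02-26


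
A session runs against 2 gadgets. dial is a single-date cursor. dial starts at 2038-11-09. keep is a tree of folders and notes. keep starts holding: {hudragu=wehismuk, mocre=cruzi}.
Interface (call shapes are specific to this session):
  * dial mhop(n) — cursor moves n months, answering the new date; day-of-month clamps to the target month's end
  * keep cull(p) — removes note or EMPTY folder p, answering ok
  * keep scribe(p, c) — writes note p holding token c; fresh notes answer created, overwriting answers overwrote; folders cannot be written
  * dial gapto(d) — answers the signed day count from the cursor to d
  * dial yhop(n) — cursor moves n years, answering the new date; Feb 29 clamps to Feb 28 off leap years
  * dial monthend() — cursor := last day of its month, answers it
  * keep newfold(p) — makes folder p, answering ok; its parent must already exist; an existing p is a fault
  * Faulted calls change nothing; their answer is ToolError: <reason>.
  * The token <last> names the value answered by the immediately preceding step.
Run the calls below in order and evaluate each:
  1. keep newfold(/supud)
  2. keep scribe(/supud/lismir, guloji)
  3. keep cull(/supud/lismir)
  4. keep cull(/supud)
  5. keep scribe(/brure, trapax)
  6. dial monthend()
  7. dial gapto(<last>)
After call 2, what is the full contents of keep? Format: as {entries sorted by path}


Answer: {hudragu=wehismuk, mocre=cruzi, supud/, supud/lismir=guloji}

Derivation:
! keep newfold(p='/supud') == ok
! keep scribe(p='/supud/lismir', c='guloji') == created
! keep cull(p='/supud/lismir') == ok
! keep cull(p='/supud') == ok
! keep scribe(p='/brure', c='trapax') == created
! dial monthend() == 2038-11-30
! dial gapto(d='<last>') == 0


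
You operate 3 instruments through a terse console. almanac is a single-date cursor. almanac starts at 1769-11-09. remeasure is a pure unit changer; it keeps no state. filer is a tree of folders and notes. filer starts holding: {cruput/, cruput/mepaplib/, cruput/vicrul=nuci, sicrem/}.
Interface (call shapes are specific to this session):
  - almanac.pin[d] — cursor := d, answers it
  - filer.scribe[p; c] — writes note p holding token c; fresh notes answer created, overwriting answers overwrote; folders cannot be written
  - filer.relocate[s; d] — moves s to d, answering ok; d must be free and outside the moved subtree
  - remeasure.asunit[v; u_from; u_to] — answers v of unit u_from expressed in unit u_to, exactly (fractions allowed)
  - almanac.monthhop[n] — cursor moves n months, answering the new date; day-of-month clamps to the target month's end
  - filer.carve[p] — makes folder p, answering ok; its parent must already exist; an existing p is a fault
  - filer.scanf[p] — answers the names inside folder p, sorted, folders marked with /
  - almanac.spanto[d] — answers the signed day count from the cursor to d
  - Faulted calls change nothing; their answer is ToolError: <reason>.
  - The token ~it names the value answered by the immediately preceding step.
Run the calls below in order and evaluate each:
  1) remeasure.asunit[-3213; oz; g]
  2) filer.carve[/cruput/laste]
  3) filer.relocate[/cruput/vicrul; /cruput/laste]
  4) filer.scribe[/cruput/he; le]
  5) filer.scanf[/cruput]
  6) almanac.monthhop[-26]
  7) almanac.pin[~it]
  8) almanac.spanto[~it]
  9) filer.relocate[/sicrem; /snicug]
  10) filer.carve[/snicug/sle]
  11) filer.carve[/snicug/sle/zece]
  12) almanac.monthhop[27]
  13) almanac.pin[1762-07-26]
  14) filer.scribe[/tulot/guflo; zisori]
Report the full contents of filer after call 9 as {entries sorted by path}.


! 1. remeasure.asunit(v→-3213, u_from→oz, u_to→g) : -145739228481/1600000
! 2. filer.carve(p→/cruput/laste) : ok
! 3. filer.relocate(s→/cruput/vicrul, d→/cruput/laste) : ToolError: exists
! 4. filer.scribe(p→/cruput/he, c→le) : created
! 5. filer.scanf(p→/cruput) : [he, laste/, mepaplib/, vicrul]
! 6. almanac.monthhop(n→-26) : 1767-09-09
! 7. almanac.pin(d→~it) : 1767-09-09
! 8. almanac.spanto(d→~it) : 0
! 9. filer.relocate(s→/sicrem, d→/snicug) : ok
! 10. filer.carve(p→/snicug/sle) : ok
! 11. filer.carve(p→/snicug/sle/zece) : ok
! 12. almanac.monthhop(n→27) : 1769-12-09
! 13. almanac.pin(d→1762-07-26) : 1762-07-26
! 14. filer.scribe(p→/tulot/guflo, c→zisori) : ToolError: no parent

Answer: {cruput/, cruput/he=le, cruput/laste/, cruput/mepaplib/, cruput/vicrul=nuci, snicug/}


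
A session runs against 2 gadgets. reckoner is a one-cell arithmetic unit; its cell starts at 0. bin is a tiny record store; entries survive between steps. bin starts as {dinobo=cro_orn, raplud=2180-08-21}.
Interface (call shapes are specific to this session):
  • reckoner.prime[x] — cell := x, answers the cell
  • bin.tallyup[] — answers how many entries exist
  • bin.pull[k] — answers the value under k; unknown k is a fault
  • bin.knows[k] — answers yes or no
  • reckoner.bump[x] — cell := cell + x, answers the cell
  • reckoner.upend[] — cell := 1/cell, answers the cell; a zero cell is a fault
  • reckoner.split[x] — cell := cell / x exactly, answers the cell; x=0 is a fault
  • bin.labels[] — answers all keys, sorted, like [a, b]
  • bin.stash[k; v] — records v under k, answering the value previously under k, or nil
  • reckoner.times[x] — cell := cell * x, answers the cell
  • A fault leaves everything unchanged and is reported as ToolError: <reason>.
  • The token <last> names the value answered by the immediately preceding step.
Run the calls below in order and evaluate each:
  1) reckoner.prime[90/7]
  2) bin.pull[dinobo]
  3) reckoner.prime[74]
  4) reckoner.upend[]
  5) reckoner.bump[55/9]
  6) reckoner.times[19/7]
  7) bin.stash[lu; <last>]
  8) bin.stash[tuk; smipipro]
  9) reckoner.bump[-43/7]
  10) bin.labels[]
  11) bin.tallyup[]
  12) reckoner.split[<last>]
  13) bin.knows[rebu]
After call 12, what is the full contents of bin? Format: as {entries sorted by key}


I invoke prime with x→90/7, and observe 90/7.
I invoke pull with k→dinobo, giving cro_orn.
I call prime with x→74, yielding 74.
I try upend, yielding 1/74.
I try bump with x→55/9, and observe 4079/666.
Using times with x→19/7, which returns 77501/4662.
Next I call stash with k→lu, v→<last>, and get nil.
I invoke stash with k→tuk, v→smipipro, and observe nil.
I call bump with x→-43/7: 48863/4662.
Using labels(): [dinobo, lu, raplud, tuk].
I run tallyup(), and observe 4.
I invoke split with x→<last>, → 48863/18648.
I run knows with k→rebu, giving no.

Answer: {dinobo=cro_orn, lu=77501/4662, raplud=2180-08-21, tuk=smipipro}


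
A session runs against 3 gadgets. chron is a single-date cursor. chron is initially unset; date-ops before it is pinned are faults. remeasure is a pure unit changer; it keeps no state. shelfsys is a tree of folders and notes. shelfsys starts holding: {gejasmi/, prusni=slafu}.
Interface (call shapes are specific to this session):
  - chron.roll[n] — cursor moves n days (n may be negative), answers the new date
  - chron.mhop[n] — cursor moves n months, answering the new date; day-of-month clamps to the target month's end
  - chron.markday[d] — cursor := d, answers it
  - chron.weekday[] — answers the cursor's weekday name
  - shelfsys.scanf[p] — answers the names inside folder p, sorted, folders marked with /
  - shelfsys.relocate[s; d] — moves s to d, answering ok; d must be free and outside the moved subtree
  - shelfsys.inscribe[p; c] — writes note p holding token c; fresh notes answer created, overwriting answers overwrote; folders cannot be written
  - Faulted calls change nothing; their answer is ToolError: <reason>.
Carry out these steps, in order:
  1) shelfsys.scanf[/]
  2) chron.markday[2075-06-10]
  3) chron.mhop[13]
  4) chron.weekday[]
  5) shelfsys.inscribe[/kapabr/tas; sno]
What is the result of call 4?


[in] shelfsys.scanf p→/
  [gejasmi/, prusni]
[in] chron.markday d→2075-06-10
  2075-06-10
[in] chron.mhop n→13
  2076-07-10
[in] chron.weekday
  Friday
[in] shelfsys.inscribe p→/kapabr/tas c→sno
  ToolError: no parent

Answer: Friday


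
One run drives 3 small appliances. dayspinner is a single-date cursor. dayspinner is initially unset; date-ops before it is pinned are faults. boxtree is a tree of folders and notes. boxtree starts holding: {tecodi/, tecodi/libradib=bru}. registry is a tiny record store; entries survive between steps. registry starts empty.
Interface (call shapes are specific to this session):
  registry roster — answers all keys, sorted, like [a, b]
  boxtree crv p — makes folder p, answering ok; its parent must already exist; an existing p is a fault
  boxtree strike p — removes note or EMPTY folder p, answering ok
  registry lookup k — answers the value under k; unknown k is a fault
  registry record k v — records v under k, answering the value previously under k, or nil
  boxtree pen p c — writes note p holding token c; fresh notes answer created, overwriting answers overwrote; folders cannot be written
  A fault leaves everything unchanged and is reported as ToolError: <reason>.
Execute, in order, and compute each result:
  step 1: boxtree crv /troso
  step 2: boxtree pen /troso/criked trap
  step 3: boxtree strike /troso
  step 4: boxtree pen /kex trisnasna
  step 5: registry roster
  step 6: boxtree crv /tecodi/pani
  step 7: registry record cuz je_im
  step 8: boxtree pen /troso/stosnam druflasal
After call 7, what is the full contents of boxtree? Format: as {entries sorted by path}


Answer: {kex=trisnasna, tecodi/, tecodi/libradib=bru, tecodi/pani/, troso/, troso/criked=trap}

Derivation:
Next I call boxtree crv on p='/troso', yielding ok.
Using boxtree pen on p='/troso/criked', c='trap', and see created.
Calling boxtree strike on p='/troso', — result: ToolError: not empty.
Invoking boxtree pen on p='/kex', c='trisnasna', and get created.
Calling registry roster(), which returns [].
Invoking boxtree crv on p='/tecodi/pani': ok.
I use registry record on k='cuz', v='je_im', — result: nil.
Invoking boxtree pen on p='/troso/stosnam', c='druflasal', and see created.
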